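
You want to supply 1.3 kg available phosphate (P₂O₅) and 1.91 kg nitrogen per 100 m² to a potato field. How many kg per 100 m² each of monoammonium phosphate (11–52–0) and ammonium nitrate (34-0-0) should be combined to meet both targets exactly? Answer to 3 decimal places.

With a, b = kg per 100 m² of monoammonium phosphate and ammonium nitrate:
P₂O₅: 0.52·a + 0·b = 1.3
N: 0.11·a + 0.34·b = 1.91
From row1: a = (1.3 − 0·b) / 0.52.
Into row2: 0.11·(1.3 − 0·b)/0.52 + 0.34·b = 1.91 → b = 4.80882, a = 2.5.

2.500 kg monoammonium phosphate, 4.809 kg ammonium nitrate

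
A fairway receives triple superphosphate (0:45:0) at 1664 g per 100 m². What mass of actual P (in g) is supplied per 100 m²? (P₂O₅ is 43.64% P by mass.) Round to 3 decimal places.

326.776 g P per hundred sq m

P₂O₅ per 100 m² = 1664 × 45% = 748.8 g.
Elemental P = 748.8 × 0.4364 = 326.7763 g per 100 m².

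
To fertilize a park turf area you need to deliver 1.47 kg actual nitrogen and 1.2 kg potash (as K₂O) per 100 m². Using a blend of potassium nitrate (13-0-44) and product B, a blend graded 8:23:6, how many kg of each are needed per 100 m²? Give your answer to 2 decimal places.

0.28 kg potassium nitrate, 17.91 kg product B

Let a = kg of potassium nitrate, b = kg of product B (per 100 m²).
N: 0.13·a + 0.08·b = 1.47
K₂O: 0.44·a + 0.06·b = 1.2
Eliminate a: (row1) − 0.13/0.44·(row2) → 0.0622727·b = 1.11545, so b = 17.9124.
Back-substitute: a = (1.47 − 0.08·17.9124) / 0.13 = 0.284672.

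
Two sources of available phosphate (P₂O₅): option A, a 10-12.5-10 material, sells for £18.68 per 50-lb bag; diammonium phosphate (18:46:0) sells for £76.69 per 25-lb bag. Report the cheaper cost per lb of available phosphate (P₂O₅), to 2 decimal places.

option A: P₂O₅ per bag = 50 × 12.5% = 6.25 lb; cost = 18.68 / 6.25 = £2.9888/lb P₂O₅.
diammonium phosphate: P₂O₅ per bag = 25 × 46% = 11.5 lb; cost = 76.69 / 11.5 = £6.6687/lb P₂O₅.
option A is cheaper.

£2.99 per lb P₂O₅ (option A)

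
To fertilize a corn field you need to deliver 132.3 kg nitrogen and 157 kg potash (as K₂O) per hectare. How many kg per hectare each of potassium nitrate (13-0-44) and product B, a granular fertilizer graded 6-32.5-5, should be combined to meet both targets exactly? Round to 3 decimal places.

With a, b = kg per hectare of potassium nitrate and product B:
N: 0.13·a + 0.06·b = 132.3
K₂O: 0.44·a + 0.05·b = 157
From row1: a = (132.3 − 0.06·b) / 0.13.
Into row2: 0.44·(132.3 − 0.06·b)/0.13 + 0.05·b = 157 → b = 1899.59799, a = 140.9548.

140.955 kg potassium nitrate, 1899.598 kg product B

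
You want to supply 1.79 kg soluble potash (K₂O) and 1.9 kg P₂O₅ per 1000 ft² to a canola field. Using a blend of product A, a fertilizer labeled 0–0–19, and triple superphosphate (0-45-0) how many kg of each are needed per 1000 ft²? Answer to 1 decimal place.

9.4 kg product A, 4.2 kg triple superphosphate

Per-1000 ft² balance (a = product A, b = triple superphosphate):
K₂O: 0.19·a + 0·b = 1.79
P₂O₅: 0·a + 0.45·b = 1.9
Solving simultaneously: a = 9.42105, b = 4.22222.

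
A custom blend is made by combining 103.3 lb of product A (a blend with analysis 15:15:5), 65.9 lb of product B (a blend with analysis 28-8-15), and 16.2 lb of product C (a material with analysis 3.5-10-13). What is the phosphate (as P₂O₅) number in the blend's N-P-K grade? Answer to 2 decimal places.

12.07% P₂O₅

Total mass = 103.3 + 65.9 + 16.2 = 185.4 lb.
P₂O₅ mass = 15%×103.3 + 8%×65.9 + 10%×16.2 = 22.387 lb.
% P₂O₅ = 22.387 / 185.4 = 12.07497%.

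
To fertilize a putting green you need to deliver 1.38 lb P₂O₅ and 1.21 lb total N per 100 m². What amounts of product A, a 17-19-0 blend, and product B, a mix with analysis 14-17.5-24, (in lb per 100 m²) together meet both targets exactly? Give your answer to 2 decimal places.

5.89 lb product A, 1.49 lb product B

Let a = lb of product A, b = lb of product B (per 100 m²).
P₂O₅: 0.19·a + 0.175·b = 1.38
N: 0.17·a + 0.14·b = 1.21
Eliminate a: (row1) − 0.19/0.17·(row2) → 0.0185294·b = 0.0276471, so b = 1.49206.
Back-substitute: a = (1.38 − 0.175·1.49206) / 0.19 = 5.88889.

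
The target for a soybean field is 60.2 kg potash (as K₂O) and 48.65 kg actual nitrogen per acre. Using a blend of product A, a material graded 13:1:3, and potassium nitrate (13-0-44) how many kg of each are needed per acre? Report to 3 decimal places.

254.784 kg product A, 119.447 kg potassium nitrate

Per-acre balance (a = product A, b = potassium nitrate):
K₂O: 0.03·a + 0.44·b = 60.2
N: 0.13·a + 0.13·b = 48.65
From row1: a = (60.2 − 0.44·b) / 0.03.
Into row2: 0.13·(60.2 − 0.44·b)/0.03 + 0.13·b = 48.65 → b = 119.4465, a = 254.7842.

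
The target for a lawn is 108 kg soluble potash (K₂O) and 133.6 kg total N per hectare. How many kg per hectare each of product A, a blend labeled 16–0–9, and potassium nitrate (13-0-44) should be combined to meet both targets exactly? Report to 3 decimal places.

Per-hectare balance (a = product A, b = potassium nitrate):
K₂O: 0.09·a + 0.44·b = 108
N: 0.16·a + 0.13·b = 133.6
From row1: a = (108 − 0.44·b) / 0.09.
Into row2: 0.16·(108 − 0.44·b)/0.09 + 0.13·b = 133.6 → b = 89.54003, a = 762.2487.

762.249 kg product A, 89.540 kg potassium nitrate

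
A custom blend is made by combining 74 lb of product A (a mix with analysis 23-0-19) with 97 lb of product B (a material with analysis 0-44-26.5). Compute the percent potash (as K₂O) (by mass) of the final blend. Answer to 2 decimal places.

23.25% K₂O

Total mass = 74 + 97 = 171 lb.
K₂O mass = 19%×74 + 26.5%×97 = 39.765 lb.
% K₂O = 39.765 / 171 = 23.2544%.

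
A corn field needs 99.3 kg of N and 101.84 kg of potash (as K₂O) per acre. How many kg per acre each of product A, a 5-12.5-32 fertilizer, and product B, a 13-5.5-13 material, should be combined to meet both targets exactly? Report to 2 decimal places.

9.41 kg product A, 760.23 kg product B

Per-acre balance (a = product A, b = product B):
N: 0.05·a + 0.13·b = 99.3
K₂O: 0.32·a + 0.13·b = 101.84
Eliminate b: (row1) − 0.13/0.13·(row2) → -0.27·a = -2.54, so a = 9.40741.
Then b = (101.84 − 0.32·9.40741) / 0.13 = 760.228.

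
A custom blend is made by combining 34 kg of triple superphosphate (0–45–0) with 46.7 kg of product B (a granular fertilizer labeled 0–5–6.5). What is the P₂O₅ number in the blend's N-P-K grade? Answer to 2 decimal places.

Total mass = 34 + 46.7 = 80.7 kg.
P₂O₅ mass = 45%×34 + 5%×46.7 = 17.635 kg.
% P₂O₅ = 17.635 / 80.7 = 21.8525%.

21.85% P₂O₅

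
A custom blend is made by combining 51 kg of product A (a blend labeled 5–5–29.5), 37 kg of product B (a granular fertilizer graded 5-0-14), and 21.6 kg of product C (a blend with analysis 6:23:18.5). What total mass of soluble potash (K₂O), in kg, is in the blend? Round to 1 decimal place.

24.2 kg K₂O

K₂O mass = 29.5%×51 + 14%×37 + 18.5%×21.6 = 24.221 kg.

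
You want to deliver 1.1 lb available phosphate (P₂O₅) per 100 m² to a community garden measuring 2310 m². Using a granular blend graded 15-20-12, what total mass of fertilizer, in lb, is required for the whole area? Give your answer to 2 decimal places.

Product per 100 m² = 1.1 / 20% = 5.5 lb.
Total product = 5.5 × 2310 / 100 = 127.05 lb.

127.05 lb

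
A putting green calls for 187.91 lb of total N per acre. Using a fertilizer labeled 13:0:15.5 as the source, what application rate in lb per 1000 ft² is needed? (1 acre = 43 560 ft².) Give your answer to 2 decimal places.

Product per acre = 187.91 / 13% = 1445.46 lb.
Convert to per 1000 ft²: 1445.46 × 0.0229568 = 33.1832 lb.

33.18 lb of product per thousand sq ft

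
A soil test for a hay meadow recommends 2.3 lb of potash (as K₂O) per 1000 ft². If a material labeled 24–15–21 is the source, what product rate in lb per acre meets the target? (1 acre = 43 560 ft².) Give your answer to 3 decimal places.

Product per 1000 ft² = 2.3 / 21% = 10.9524 lb.
Convert to per acre: 10.9524 × 43.56 = 477.0857 lb.

477.086 lb of product per acre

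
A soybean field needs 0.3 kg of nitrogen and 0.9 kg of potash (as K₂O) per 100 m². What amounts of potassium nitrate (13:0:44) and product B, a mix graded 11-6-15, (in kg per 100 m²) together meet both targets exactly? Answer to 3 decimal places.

Per-100 m² balance (a = potassium nitrate, b = product B):
N: 0.13·a + 0.11·b = 0.3
K₂O: 0.44·a + 0.15·b = 0.9
Eliminate b: (row1) − 0.11/0.15·(row2) → -0.192667·a = -0.36, so a = 1.86851.
Then b = (0.9 − 0.44·1.86851) / 0.15 = 0.519031.

1.869 kg potassium nitrate, 0.519 kg product B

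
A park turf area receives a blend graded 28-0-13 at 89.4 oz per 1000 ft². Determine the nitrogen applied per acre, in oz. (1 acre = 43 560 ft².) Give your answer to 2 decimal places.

1090.39 oz N per acre

nitrogen per 1000 ft² = 89.4 × 28% = 25.032 oz.
Convert to per acre: 25.032 × 43.56 = 1090.394 oz.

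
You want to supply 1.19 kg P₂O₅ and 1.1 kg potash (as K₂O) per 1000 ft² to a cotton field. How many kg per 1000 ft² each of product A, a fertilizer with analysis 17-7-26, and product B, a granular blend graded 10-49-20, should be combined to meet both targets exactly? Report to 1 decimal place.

2.7 kg product A, 2.0 kg product B

Let a = kg of product A, b = kg of product B (per 1000 ft²).
P₂O₅: 0.07·a + 0.49·b = 1.19
K₂O: 0.26·a + 0.2·b = 1.1
Eliminate b: (row1) − 0.49/0.2·(row2) → -0.567·a = -1.505, so a = 2.65432.
Then b = (1.1 − 0.26·2.65432) / 0.2 = 2.04938.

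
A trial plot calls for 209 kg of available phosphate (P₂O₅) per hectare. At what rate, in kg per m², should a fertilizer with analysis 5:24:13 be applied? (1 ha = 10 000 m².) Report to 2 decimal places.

0.09 kg of product per sq m

Product per hectare = 209 / 24% = 870.833 kg.
Convert to per m²: 870.833 × 0.0001 = 0.0870833 kg.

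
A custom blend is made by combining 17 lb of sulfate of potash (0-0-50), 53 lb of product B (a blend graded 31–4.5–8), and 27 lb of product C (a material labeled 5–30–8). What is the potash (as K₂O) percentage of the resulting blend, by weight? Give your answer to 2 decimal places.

Total mass = 17 + 53 + 27 = 97 lb.
K₂O mass = 50%×17 + 8%×53 + 8%×27 = 14.9 lb.
% K₂O = 14.9 / 97 = 15.3608%.

15.36% K₂O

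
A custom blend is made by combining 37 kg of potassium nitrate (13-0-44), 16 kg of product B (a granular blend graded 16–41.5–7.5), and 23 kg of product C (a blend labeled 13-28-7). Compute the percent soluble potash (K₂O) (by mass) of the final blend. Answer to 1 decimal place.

25.1% K₂O

Total mass = 37 + 16 + 23 = 76 kg.
K₂O mass = 44%×37 + 7.5%×16 + 7%×23 = 19.09 kg.
% K₂O = 19.09 / 76 = 25.1184%.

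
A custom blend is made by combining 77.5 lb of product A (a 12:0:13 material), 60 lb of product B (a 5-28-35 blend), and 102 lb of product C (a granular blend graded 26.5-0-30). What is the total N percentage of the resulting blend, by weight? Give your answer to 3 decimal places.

16.422% N

Total mass = 77.5 + 60 + 102 = 239.5 lb.
N mass = 12%×77.5 + 5%×60 + 26.5%×102 = 39.33 lb.
% N = 39.33 / 239.5 = 16.4217%.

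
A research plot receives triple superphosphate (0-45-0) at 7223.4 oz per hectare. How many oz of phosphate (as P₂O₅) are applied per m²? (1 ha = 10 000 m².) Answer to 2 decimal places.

0.33 oz P₂O₅ per sq m

P₂O₅ per hectare = 7223.4 × 45% = 3250.53 oz.
Convert to per m²: 3250.53 × 0.0001 = 0.325053 oz.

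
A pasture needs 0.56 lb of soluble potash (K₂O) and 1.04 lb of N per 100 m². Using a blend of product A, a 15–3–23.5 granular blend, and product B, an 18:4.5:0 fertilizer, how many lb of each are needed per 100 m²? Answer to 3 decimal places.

Let a = lb of product A, b = lb of product B (per 100 m²).
K₂O: 0.235·a + 0·b = 0.56
N: 0.15·a + 0.18·b = 1.04
From row1: a = (0.56 − 0·b) / 0.235.
Into row2: 0.15·(0.56 − 0·b)/0.235 + 0.18·b = 1.04 → b = 3.79196, a = 2.38298.

2.383 lb product A, 3.792 lb product B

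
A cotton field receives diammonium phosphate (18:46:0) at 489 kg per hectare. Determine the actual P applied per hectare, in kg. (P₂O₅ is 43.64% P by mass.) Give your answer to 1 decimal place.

98.2 kg P per hectare

P₂O₅ per hectare = 489 × 46% = 224.94 kg.
Elemental P = 224.94 × 0.4364 = 98.1638 kg per hectare.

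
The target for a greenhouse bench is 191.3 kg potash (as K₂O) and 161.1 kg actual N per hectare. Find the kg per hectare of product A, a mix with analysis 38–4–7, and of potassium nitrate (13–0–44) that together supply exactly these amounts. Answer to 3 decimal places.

Let a = kg of product A, b = kg of potassium nitrate (per hectare).
K₂O: 0.07·a + 0.44·b = 191.3
N: 0.38·a + 0.13·b = 161.1
From row1: a = (191.3 − 0.44·b) / 0.07.
Into row2: 0.38·(191.3 − 0.44·b)/0.07 + 0.13·b = 161.1 → b = 388.4693, a = 291.04997.

291.050 kg product A, 388.469 kg potassium nitrate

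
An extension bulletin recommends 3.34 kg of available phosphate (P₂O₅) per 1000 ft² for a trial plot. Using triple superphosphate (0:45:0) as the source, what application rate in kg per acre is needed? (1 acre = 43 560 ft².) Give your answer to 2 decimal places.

Product per 1000 ft² = 3.34 / 45% = 7.42222 kg.
Convert to per acre: 7.42222 × 43.56 = 323.312 kg.

323.31 kg of product per acre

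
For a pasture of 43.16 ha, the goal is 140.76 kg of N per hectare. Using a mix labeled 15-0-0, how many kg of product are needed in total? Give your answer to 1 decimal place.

Product per hectare = 140.76 / 15% = 938.4 kg.
Total product = 938.4 × 43.16 = 40501.34 kg.

40501.3 kg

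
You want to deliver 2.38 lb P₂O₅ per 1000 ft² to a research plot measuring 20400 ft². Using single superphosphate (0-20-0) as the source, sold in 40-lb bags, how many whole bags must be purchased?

Product per 1000 ft² = 2.38 / 20% = 11.9 lb.
Total product = 11.9 × 20400 / 1000 = 242.76 lb.
Bags = ⌈242.76 / 40⌉ = 7.

7 bags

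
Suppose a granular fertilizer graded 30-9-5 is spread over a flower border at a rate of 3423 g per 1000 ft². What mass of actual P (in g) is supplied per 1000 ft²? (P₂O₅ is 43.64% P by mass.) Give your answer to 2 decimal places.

134.44 g P per thousand sq ft

P₂O₅ per 1000 ft² = 3423 × 9% = 308.07 g.
Elemental P = 308.07 × 0.4364 = 134.442 g per 1000 ft².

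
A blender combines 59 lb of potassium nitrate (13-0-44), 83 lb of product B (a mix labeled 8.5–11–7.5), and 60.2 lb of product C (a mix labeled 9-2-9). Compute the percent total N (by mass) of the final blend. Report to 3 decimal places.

9.962% N

Total mass = 59 + 83 + 60.2 = 202.2 lb.
N mass = 13%×59 + 8.5%×83 + 9%×60.2 = 20.143 lb.
% N = 20.143 / 202.2 = 9.96192%.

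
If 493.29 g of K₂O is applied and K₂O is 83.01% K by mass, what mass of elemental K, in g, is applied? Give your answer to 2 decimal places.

K = 493.29 × 0.8301 = 409.48003 g.

409.48 g K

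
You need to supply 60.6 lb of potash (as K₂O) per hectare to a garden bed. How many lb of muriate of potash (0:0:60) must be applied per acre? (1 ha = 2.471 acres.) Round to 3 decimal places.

Product per hectare = 60.6 / 60% = 101 lb.
Convert to per acre: 101 × 0.404694 = 40.8741 lb.

40.874 lb of product per acre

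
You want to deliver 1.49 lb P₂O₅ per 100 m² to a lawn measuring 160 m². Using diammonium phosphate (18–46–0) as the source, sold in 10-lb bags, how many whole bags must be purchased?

Product per 100 m² = 1.49 / 46% = 3.23913 lb.
Total product = 3.23913 × 160 / 100 = 5.18261 lb.
Bags = ⌈5.18261 / 10⌉ = 1.

1 bags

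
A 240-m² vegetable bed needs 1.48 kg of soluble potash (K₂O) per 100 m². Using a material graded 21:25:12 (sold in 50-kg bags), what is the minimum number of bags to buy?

Product per 100 m² = 1.48 / 12% = 12.3333 kg.
Total product = 12.3333 × 240 / 100 = 29.6 kg.
Bags = ⌈29.6 / 50⌉ = 1.

1 bags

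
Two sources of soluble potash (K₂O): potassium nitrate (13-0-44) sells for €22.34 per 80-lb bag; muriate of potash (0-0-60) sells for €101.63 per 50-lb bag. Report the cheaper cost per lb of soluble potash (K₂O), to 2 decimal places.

€0.63 per lb K₂O (potassium nitrate)

potassium nitrate: K₂O per bag = 80 × 44% = 35.2 lb; cost = 22.34 / 35.2 = €0.6347/lb K₂O.
muriate of potash: K₂O per bag = 50 × 60% = 30 lb; cost = 101.63 / 30 = €3.3877/lb K₂O.
potassium nitrate is cheaper.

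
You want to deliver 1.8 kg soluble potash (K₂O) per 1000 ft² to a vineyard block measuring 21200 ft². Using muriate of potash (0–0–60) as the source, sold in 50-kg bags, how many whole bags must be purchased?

Product per 1000 ft² = 1.8 / 60% = 3 kg.
Total product = 3 × 21200 / 1000 = 63.6 kg.
Bags = ⌈63.6 / 50⌉ = 2.

2 bags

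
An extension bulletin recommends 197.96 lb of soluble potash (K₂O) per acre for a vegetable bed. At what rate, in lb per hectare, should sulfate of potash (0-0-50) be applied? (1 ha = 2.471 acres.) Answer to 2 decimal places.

978.32 lb of product per hectare

Product per acre = 197.96 / 50% = 395.92 lb.
Convert to per hectare: 395.92 × 2.471 = 978.318 lb.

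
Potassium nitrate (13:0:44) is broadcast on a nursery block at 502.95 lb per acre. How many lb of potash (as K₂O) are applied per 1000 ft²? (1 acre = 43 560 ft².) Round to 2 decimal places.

K₂O per acre = 502.95 × 44% = 221.298 lb.
Convert to per 1000 ft²: 221.298 × 0.0229568 = 5.0803 lb.

5.08 lb K₂O per thousand sq ft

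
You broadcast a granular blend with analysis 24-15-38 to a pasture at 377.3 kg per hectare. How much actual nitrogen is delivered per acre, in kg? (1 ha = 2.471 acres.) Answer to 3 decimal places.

nitrogen per hectare = 377.3 × 24% = 90.552 kg.
Convert to per acre: 90.552 × 0.404694 = 36.6459 kg.

36.646 kg N per acre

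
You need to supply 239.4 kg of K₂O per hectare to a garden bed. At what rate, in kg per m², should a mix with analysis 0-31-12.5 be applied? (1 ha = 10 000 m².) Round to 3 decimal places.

0.192 kg of product per sq m

Product per hectare = 239.4 / 12.5% = 1915.2 kg.
Convert to per m²: 1915.2 × 0.0001 = 0.19152 kg.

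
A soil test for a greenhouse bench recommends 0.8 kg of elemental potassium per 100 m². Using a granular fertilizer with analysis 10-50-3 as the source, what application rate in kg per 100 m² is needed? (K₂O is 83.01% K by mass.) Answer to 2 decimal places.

As K₂O: 0.8 / 0.8301 = 0.963739 kg per 100 m².
Product per 100 m² = 0.963739 / 3% = 32.1246 kg.

32.12 kg of product per hundred sq m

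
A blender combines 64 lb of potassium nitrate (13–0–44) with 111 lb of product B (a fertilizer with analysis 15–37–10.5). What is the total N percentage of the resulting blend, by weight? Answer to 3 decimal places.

14.269% N

Total mass = 64 + 111 = 175 lb.
N mass = 13%×64 + 15%×111 = 24.97 lb.
% N = 24.97 / 175 = 14.2686%.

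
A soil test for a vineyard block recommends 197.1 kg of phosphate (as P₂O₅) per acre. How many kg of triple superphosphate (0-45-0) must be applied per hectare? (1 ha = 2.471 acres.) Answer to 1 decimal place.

1082.3 kg of product per hectare

Product per acre = 197.1 / 45% = 438 kg.
Convert to per hectare: 438 × 2.471 = 1082.298 kg.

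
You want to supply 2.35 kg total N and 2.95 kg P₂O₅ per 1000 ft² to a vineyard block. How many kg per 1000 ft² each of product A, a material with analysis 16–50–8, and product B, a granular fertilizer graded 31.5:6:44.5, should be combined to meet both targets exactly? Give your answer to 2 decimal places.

5.33 kg product A, 4.75 kg product B

Per-1000 ft² balance (a = product A, b = product B):
N: 0.16·a + 0.315·b = 2.35
P₂O₅: 0.5·a + 0.06·b = 2.95
Eliminate a: (row1) − 0.16/0.5·(row2) → 0.2958·b = 1.406, so b = 4.75321.
Back-substitute: a = (2.35 − 0.315·4.75321) / 0.16 = 5.32961.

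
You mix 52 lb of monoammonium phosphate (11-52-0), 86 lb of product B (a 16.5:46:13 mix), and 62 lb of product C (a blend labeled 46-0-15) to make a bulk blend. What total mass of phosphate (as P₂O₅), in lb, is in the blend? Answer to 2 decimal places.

P₂O₅ mass = 52%×52 + 46%×86 + 0%×62 = 66.6 lb.

66.60 lb P₂O₅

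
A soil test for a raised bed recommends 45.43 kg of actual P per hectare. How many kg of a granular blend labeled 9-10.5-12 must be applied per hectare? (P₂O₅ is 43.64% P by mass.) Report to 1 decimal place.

As P₂O₅: 45.43 / 0.4364 = 104.102 kg per hectare.
Product per hectare = 104.102 / 10.5% = 991.445 kg.

991.4 kg of product per hectare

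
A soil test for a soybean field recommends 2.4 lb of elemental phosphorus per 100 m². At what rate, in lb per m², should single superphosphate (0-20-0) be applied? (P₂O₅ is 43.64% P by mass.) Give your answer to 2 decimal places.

0.27 lb of product per sq m

As P₂O₅: 2.4 / 0.4364 = 5.49954 lb per 100 m².
Product per 100 m² = 5.49954 / 20% = 27.4977 lb.
Convert to per m²: 27.4977 × 0.01 = 0.274977 lb.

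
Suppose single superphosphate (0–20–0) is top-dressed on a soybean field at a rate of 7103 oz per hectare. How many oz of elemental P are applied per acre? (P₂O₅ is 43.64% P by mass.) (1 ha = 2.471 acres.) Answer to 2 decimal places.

P₂O₅ per hectare = 7103 × 20% = 1420.6 oz.
Elemental P = 1420.6 × 0.4364 = 619.95 oz per hectare.
Convert to per acre: 619.95 × 0.404694 = 250.8903 oz.

250.89 oz P per acre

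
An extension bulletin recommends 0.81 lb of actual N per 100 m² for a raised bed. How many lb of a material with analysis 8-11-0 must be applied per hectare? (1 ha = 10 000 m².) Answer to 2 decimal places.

1012.50 lb of product per hectare

Product per 100 m² = 0.81 / 8% = 10.125 lb.
Convert to per hectare: 10.125 × 100 = 1012.5 lb.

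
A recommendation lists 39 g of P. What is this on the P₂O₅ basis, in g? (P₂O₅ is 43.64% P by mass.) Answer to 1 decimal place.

89.4 g P₂O₅

P₂O₅ = 39 / 0.4364 = 89.3676 g.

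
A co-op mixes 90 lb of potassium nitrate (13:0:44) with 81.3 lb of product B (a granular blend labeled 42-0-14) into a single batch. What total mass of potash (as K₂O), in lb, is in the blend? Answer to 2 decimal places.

50.98 lb K₂O

K₂O mass = 44%×90 + 14%×81.3 = 50.982 lb.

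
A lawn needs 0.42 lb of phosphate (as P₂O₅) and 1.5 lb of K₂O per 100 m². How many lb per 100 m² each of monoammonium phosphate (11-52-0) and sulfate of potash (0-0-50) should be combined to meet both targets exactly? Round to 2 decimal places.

0.81 lb monoammonium phosphate, 3.00 lb sulfate of potash

Let a = lb of monoammonium phosphate, b = lb of sulfate of potash (per 100 m²).
P₂O₅: 0.52·a + 0·b = 0.42
K₂O: 0·a + 0.5·b = 1.5
Solving simultaneously: a = 0.807692, b = 3.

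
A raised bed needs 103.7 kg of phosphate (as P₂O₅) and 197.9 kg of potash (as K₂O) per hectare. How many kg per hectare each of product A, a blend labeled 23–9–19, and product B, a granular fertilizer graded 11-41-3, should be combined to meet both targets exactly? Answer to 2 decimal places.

Per-hectare balance (a = product A, b = product B):
P₂O₅: 0.09·a + 0.41·b = 103.7
K₂O: 0.19·a + 0.03·b = 197.9
From row1: a = (103.7 − 0.41·b) / 0.09.
Into row2: 0.19·(103.7 − 0.41·b)/0.09 + 0.03·b = 197.9 → b = 25.1596, a = 1037.606.

1037.61 kg product A, 25.16 kg product B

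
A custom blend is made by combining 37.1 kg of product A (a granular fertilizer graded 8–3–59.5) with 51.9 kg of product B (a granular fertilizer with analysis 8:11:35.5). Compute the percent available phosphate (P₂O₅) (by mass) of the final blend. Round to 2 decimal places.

7.67% P₂O₅

Total mass = 37.1 + 51.9 = 89 kg.
P₂O₅ mass = 3%×37.1 + 11%×51.9 = 6.822 kg.
% P₂O₅ = 6.822 / 89 = 7.66517%.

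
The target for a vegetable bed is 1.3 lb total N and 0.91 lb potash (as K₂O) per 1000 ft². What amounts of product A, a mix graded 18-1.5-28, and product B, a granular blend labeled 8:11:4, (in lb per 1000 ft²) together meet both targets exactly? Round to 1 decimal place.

1.4 lb product A, 13.2 lb product B

Per-1000 ft² balance (a = product A, b = product B):
N: 0.18·a + 0.08·b = 1.3
K₂O: 0.28·a + 0.04·b = 0.91
From row1: a = (1.3 − 0.08·b) / 0.18.
Into row2: 0.28·(1.3 − 0.08·b)/0.18 + 0.04·b = 0.91 → b = 13.1711, a = 1.36842.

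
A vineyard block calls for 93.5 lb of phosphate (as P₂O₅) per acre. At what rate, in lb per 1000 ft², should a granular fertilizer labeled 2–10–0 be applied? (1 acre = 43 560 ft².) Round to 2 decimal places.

21.46 lb of product per thousand sq ft

Product per acre = 93.5 / 10% = 935 lb.
Convert to per 1000 ft²: 935 × 0.0229568 = 21.4646 lb.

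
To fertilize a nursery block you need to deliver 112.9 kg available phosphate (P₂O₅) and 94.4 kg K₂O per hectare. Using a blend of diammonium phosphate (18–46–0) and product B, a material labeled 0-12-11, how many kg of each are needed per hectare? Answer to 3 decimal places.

Per-hectare balance (a = diammonium phosphate, b = product B):
P₂O₅: 0.46·a + 0.12·b = 112.9
K₂O: 0·a + 0.11·b = 94.4
Solving simultaneously: a = 21.5613, b = 858.1818.

21.561 kg diammonium phosphate, 858.182 kg product B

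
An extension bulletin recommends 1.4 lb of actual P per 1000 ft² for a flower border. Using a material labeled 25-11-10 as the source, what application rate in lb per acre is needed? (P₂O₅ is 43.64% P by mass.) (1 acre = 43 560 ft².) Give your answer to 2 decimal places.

1270.39 lb of product per acre

As P₂O₅: 1.4 / 0.4364 = 3.20807 lb per 1000 ft².
Product per 1000 ft² = 3.20807 / 11% = 29.1642 lb.
Convert to per acre: 29.1642 × 43.56 = 1270.394 lb.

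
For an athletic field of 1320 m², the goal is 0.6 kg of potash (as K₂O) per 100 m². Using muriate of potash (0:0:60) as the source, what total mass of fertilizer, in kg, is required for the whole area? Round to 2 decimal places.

Product per 100 m² = 0.6 / 60% = 1 kg.
Total product = 1 × 1320 / 100 = 13.2 kg.

13.20 kg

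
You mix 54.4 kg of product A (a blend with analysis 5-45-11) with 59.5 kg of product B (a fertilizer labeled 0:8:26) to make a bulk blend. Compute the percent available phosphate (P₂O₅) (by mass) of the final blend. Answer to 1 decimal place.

Total mass = 54.4 + 59.5 = 113.9 kg.
P₂O₅ mass = 45%×54.4 + 8%×59.5 = 29.24 kg.
% P₂O₅ = 29.24 / 113.9 = 25.6716%.

25.7% P₂O₅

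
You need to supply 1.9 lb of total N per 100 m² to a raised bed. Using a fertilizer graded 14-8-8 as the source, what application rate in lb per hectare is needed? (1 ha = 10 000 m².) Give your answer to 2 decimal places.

Product per 100 m² = 1.9 / 14% = 13.5714 lb.
Convert to per hectare: 13.5714 × 100 = 1357.143 lb.

1357.14 lb of product per hectare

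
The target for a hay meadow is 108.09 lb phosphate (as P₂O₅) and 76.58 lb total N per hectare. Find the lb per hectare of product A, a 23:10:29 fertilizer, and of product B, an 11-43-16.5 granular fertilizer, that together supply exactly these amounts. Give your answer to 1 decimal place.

239.4 lb product A, 195.7 lb product B

With a, b = lb per hectare of product A and product B:
P₂O₅: 0.1·a + 0.43·b = 108.09
N: 0.23·a + 0.11·b = 76.58
Eliminate a: (row1) − 0.1/0.23·(row2) → 0.382174·b = 74.7943, so b = 195.708.
Back-substitute: a = (108.09 − 0.43·195.708) / 0.1 = 239.357.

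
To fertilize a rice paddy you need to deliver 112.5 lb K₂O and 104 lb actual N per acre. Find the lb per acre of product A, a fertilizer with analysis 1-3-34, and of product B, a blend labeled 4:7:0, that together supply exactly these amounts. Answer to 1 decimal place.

330.9 lb product A, 2517.3 lb product B

Let a = lb of product A, b = lb of product B (per acre).
K₂O: 0.34·a + 0·b = 112.5
N: 0.01·a + 0.04·b = 104
Eliminate b: (row1) − 0/0.04·(row2) → 0.34·a = 112.5, so a = 330.882.
Then b = (104 − 0.01·330.882) / 0.04 = 2517.28.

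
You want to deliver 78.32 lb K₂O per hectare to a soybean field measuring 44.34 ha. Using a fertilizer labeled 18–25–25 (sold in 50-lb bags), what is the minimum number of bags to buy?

278 bags

Product per hectare = 78.32 / 25% = 313.28 lb.
Total product = 313.28 × 44.34 = 13890.8 lb.
Bags = ⌈13890.8 / 50⌉ = 278.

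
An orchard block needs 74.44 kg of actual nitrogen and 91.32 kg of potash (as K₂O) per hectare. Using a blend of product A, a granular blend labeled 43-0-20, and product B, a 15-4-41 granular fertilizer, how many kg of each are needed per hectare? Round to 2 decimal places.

Per-hectare balance (a = product A, b = product B):
N: 0.43·a + 0.15·b = 74.44
K₂O: 0.2·a + 0.41·b = 91.32
From row1: a = (74.44 − 0.15·b) / 0.43.
Into row2: 0.2·(74.44 − 0.15·b)/0.43 + 0.41·b = 91.32 → b = 166.641, a = 114.986.

114.99 kg product A, 166.64 kg product B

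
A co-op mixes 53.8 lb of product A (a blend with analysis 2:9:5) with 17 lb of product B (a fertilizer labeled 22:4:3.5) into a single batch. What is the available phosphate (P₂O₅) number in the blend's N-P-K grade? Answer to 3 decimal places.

7.799% P₂O₅

Total mass = 53.8 + 17 = 70.8 lb.
P₂O₅ mass = 9%×53.8 + 4%×17 = 5.522 lb.
% P₂O₅ = 5.522 / 70.8 = 7.79944%.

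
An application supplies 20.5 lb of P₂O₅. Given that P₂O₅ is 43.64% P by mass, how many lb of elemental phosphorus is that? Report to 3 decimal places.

8.946 lb P

P = 20.5 × 0.4364 = 8.9462 lb.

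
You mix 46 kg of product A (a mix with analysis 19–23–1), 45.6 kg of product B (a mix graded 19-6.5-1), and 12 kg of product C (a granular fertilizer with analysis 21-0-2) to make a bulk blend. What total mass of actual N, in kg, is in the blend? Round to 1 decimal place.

N mass = 19%×46 + 19%×45.6 + 21%×12 = 19.924 kg.

19.9 kg N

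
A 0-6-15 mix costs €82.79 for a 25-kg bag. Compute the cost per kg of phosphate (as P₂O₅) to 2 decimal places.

€55.19 per kg P₂O₅

P₂O₅ in bag = 25 × 6% = 1.5 kg.
Cost per kg P₂O₅ = €82.79 / 1.5 = €55.1933.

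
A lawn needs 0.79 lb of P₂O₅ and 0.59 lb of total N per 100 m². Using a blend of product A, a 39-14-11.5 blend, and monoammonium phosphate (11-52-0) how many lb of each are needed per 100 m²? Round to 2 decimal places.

Per-100 m² balance (a = product A, b = monoammonium phosphate):
P₂O₅: 0.14·a + 0.52·b = 0.79
N: 0.39·a + 0.11·b = 0.59
Eliminate a: (row1) − 0.14/0.39·(row2) → 0.480513·b = 0.578205, so b = 1.20331.
Back-substitute: a = (0.79 − 0.52·1.20331) / 0.14 = 1.17343.

1.17 lb product A, 1.20 lb monoammonium phosphate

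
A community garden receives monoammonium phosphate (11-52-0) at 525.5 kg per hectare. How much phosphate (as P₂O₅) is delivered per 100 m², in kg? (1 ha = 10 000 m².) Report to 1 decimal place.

2.7 kg P₂O₅ per hundred sq m

P₂O₅ per hectare = 525.5 × 52% = 273.26 kg.
Convert to per 100 m²: 273.26 × 0.01 = 2.7326 kg.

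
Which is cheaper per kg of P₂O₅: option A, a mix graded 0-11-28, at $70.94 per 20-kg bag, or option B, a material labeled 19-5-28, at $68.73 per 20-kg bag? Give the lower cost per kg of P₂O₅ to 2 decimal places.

$32.25 per kg P₂O₅ (option A)

option A: P₂O₅ per bag = 20 × 11% = 2.2 kg; cost = 70.94 / 2.2 = $32.2455/kg P₂O₅.
option B: P₂O₅ per bag = 20 × 5% = 1 kg; cost = 68.73 / 1 = $68.7300/kg P₂O₅.
option A is cheaper.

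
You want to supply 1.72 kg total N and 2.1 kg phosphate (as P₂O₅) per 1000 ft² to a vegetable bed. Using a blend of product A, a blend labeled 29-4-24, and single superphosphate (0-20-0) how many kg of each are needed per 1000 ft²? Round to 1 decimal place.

5.9 kg product A, 9.3 kg single superphosphate

With a, b = kg per 1000 ft² of product A and single superphosphate:
N: 0.29·a + 0·b = 1.72
P₂O₅: 0.04·a + 0.2·b = 2.1
From row1: a = (1.72 − 0·b) / 0.29.
Into row2: 0.04·(1.72 − 0·b)/0.29 + 0.2·b = 2.1 → b = 9.31379, a = 5.93103.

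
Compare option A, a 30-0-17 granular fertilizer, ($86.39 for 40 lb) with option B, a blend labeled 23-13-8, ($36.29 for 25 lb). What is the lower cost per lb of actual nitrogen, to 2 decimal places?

$6.31 per lb N (option B)

option A: N per bag = 40 × 30% = 12 lb; cost = 86.39 / 12 = $7.1992/lb N.
option B: N per bag = 25 × 23% = 5.75 lb; cost = 36.29 / 5.75 = $6.3113/lb N.
option B is cheaper.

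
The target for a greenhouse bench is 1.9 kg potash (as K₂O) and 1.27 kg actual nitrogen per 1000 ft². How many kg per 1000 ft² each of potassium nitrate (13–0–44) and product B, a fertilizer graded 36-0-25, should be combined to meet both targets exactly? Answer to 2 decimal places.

With a, b = kg per 1000 ft² of potassium nitrate and product B:
K₂O: 0.44·a + 0.25·b = 1.9
N: 0.13·a + 0.36·b = 1.27
Eliminate a: (row1) − 0.44/0.13·(row2) → -0.968462·b = -2.39846, so b = 2.47657.
Back-substitute: a = (1.9 − 0.25·2.47657) / 0.44 = 2.91104.

2.91 kg potassium nitrate, 2.48 kg product B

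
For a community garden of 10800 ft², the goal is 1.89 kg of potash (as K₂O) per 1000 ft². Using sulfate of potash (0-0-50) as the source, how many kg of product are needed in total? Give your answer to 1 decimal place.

40.8 kg

Product per 1000 ft² = 1.89 / 50% = 3.78 kg.
Total product = 3.78 × 10800 / 1000 = 40.824 kg.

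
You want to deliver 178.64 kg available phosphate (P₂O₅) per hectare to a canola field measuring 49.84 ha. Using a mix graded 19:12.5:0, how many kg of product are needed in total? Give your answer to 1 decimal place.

71227.3 kg

Product per hectare = 178.64 / 12.5% = 1429.12 kg.
Total product = 1429.12 × 49.84 = 71227.34 kg.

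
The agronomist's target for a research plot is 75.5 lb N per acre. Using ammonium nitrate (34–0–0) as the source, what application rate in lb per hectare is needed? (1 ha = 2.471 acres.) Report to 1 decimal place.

548.7 lb of product per hectare

Product per acre = 75.5 / 34% = 222.059 lb.
Convert to per hectare: 222.059 × 2.471 = 548.707 lb.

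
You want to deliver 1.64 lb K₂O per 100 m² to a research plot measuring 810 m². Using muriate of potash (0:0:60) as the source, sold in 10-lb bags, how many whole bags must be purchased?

3 bags

Product per 100 m² = 1.64 / 60% = 2.73333 lb.
Total product = 2.73333 × 810 / 100 = 22.14 lb.
Bags = ⌈22.14 / 10⌉ = 3.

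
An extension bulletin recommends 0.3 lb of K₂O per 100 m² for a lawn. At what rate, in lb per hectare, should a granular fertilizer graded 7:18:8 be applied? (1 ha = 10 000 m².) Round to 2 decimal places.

375.00 lb of product per hectare

Product per 100 m² = 0.3 / 8% = 3.75 lb.
Convert to per hectare: 3.75 × 100 = 375 lb.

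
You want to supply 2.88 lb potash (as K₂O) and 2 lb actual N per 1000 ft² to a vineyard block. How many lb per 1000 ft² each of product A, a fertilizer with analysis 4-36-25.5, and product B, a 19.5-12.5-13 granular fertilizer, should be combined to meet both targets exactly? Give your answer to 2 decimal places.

Per-1000 ft² balance (a = product A, b = product B):
K₂O: 0.255·a + 0.13·b = 2.88
N: 0.04·a + 0.195·b = 2
Eliminate b: (row1) − 0.13/0.195·(row2) → 0.228333·a = 1.54667, so a = 6.77372.
Then b = (2 − 0.04·6.77372) / 0.195 = 8.86693.

6.77 lb product A, 8.87 lb product B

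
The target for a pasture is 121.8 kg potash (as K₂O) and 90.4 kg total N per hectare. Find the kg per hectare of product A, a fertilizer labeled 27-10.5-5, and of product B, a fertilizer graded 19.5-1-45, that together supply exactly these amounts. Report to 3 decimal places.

151.490 kg product A, 253.834 kg product B

With a, b = kg per hectare of product A and product B:
K₂O: 0.05·a + 0.45·b = 121.8
N: 0.27·a + 0.195·b = 90.4
From row1: a = (121.8 − 0.45·b) / 0.05.
Into row2: 0.27·(121.8 − 0.45·b)/0.05 + 0.195·b = 90.4 → b = 253.83445, a = 151.4899.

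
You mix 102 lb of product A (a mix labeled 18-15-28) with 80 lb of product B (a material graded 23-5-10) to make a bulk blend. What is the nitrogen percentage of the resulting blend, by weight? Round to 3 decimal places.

20.198% N

Total mass = 102 + 80 = 182 lb.
N mass = 18%×102 + 23%×80 = 36.76 lb.
% N = 36.76 / 182 = 20.1978%.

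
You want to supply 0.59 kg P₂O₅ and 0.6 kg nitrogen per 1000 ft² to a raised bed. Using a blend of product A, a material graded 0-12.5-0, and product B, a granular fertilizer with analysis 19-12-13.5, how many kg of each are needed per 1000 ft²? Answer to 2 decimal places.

1.69 kg product A, 3.16 kg product B

Per-1000 ft² balance (a = product A, b = product B):
P₂O₅: 0.125·a + 0.12·b = 0.59
N: 0·a + 0.19·b = 0.6
Solving simultaneously: a = 1.68842, b = 3.15789.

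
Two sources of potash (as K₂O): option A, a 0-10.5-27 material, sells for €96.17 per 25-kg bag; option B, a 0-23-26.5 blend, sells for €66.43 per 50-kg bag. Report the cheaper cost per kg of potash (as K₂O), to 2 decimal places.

€5.01 per kg K₂O (option B)

option A: K₂O per bag = 25 × 27% = 6.75 kg; cost = 96.17 / 6.75 = €14.2474/kg K₂O.
option B: K₂O per bag = 50 × 26.5% = 13.25 kg; cost = 66.43 / 13.25 = €5.0136/kg K₂O.
option B is cheaper.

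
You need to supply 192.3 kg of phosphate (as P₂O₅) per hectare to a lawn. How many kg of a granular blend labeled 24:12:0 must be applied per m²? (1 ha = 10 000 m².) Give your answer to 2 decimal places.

Product per hectare = 192.3 / 12% = 1602.5 kg.
Convert to per m²: 1602.5 × 0.0001 = 0.16025 kg.

0.16 kg of product per sq m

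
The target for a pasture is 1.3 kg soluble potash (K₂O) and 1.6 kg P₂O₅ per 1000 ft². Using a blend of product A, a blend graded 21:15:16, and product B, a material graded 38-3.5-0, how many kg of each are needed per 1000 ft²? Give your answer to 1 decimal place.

8.1 kg product A, 10.9 kg product B

Let a = kg of product A, b = kg of product B (per 1000 ft²).
K₂O: 0.16·a + 0·b = 1.3
P₂O₅: 0.15·a + 0.035·b = 1.6
Eliminate b: (row1) − 0/0.035·(row2) → 0.16·a = 1.3, so a = 8.125.
Then b = (1.6 − 0.15·8.125) / 0.035 = 10.8929.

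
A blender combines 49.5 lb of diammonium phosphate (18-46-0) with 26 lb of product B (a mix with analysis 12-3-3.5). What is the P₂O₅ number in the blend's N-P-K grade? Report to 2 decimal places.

Total mass = 49.5 + 26 = 75.5 lb.
P₂O₅ mass = 46%×49.5 + 3%×26 = 23.55 lb.
% P₂O₅ = 23.55 / 75.5 = 31.1921%.

31.19% P₂O₅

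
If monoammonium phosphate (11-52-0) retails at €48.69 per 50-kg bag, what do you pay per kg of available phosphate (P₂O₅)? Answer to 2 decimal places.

€1.87 per kg P₂O₅

P₂O₅ in bag = 50 × 52% = 26 kg.
Cost per kg P₂O₅ = €48.69 / 26 = €1.8727.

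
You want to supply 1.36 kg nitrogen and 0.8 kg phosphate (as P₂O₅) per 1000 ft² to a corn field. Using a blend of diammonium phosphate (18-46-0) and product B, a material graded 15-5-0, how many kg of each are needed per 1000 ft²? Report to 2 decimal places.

Per-1000 ft² balance (a = diammonium phosphate, b = product B):
N: 0.18·a + 0.15·b = 1.36
P₂O₅: 0.46·a + 0.05·b = 0.8
Eliminate b: (row1) − 0.15/0.05·(row2) → -1.2·a = -1.04, so a = 0.866667.
Then b = (0.8 − 0.46·0.866667) / 0.05 = 8.02667.

0.87 kg diammonium phosphate, 8.03 kg product B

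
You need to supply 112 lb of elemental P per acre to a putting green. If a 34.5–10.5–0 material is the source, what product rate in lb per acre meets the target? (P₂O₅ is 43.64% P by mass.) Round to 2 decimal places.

2444.24 lb of product per acre

As P₂O₅: 112 / 0.4364 = 256.645 lb per acre.
Product per acre = 256.645 / 10.5% = 2444.241 lb.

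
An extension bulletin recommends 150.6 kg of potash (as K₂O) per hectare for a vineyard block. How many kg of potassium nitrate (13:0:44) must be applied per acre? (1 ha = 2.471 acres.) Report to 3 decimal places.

Product per hectare = 150.6 / 44% = 342.273 kg.
Convert to per acre: 342.273 × 0.404694 = 138.5159 kg.

138.516 kg of product per acre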